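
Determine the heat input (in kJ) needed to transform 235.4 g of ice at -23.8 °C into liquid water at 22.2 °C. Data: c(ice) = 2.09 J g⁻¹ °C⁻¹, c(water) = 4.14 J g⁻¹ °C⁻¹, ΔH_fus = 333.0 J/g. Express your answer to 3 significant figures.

q1 (heat ice -23.8→0.0 °C): 235.4 × 2.09 × 23.8 = 11709 J
q2 (melt at 0 °C): 235.4 × 333.0 = 78388 J
q3 (heat water 0.0→22.2 °C): 235.4 × 4.14 × 22.2 = 21635 J
Total: 11709 + 78388 + 21635 = 111732 J = 112 kJ

q = 112 kJ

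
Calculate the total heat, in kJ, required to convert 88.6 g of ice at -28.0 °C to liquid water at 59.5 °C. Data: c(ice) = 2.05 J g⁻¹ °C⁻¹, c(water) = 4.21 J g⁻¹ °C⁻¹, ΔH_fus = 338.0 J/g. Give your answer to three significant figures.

q = 57.2 kJ

q1 (heat ice -28.0→0.0 °C): 88.6 × 2.05 × 28.0 = 5086 J
q2 (melt at 0 °C): 88.6 × 338.0 = 29947 J
q3 (heat water 0.0→59.5 °C): 88.6 × 4.21 × 59.5 = 22194 J
Total: 5086 + 29947 + 22194 = 57227 J = 57.2 kJ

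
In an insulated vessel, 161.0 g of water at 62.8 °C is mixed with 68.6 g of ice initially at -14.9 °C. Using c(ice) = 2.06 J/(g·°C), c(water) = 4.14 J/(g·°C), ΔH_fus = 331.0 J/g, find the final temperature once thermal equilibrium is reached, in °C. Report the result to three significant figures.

T_f = 17.9 °C

Heat to bring ice to 0 °C and melt it: q₁ = 68.6×2.06×14.9 + 68.6×331.0 = 24812 J
Heat the water can supply cooling to 0 °C: 161.0×4.14×62.8 = 41858.7 J > q₁, so all ice melts.
Energy balance: 161.0×4.14×(62.8 − T) = 24812 + 68.6×4.14×(T − 0)
666.54(62.8 − T) = 24812 + 284.004 T
41858.7 − 24812 = 950.544 T
T = 17046.7 / 950.544 = 17.93 °C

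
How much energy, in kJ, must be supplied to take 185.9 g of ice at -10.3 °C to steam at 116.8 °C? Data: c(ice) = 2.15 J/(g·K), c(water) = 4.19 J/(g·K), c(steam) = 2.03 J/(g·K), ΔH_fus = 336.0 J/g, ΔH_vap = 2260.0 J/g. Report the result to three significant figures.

q = 571 kJ

q1 (heat ice -10.3→0.0 °C): 185.9 × 2.15 × 10.3 = 4117 J
q2 (melt at 0 °C): 185.9 × 336.0 = 62462 J
q3 (heat water 0.0→100.0 °C): 185.9 × 4.19 × 100.0 = 77892 J
q4 (vaporize at 100 °C): 185.9 × 2260.0 = 420134 J
q5 (heat steam 100.0→116.8 °C): 185.9 × 2.03 × 16.8 = 6340 J
Total: 4117 + 62462 + 77892 + 420134 + 6340 = 570945 J = 571 kJ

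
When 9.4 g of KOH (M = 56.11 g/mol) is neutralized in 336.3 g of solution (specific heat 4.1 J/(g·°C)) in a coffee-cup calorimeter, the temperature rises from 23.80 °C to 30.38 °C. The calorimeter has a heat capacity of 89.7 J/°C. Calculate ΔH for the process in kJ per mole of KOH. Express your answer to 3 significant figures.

|ΔT| = |30.38 − 23.80| = 6.58 °C
|q_surr| = (336.3 × 4.1 + 89.7) × 6.58 = 1468.53 × 6.58 = 9663 J
n(KOH) = 9.4 / 56.11 = 0.1675 mol
Temperature rose, so q_rxn = −|q_surr| = -9.663 kJ
ΔH = q_rxn / n = -57.69 kJ/mol

ΔH = -57.7 kJ/mol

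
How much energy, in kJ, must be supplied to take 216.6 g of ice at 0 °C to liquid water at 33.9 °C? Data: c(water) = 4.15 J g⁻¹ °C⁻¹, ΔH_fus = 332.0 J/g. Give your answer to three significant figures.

q1 (melt at 0 °C): 216.6 × 332.0 = 71911 J
q2 (heat water 0.0→33.9 °C): 216.6 × 4.15 × 33.9 = 30472 J
Total: 71911 + 30472 = 102383 J = 102 kJ

q = 102 kJ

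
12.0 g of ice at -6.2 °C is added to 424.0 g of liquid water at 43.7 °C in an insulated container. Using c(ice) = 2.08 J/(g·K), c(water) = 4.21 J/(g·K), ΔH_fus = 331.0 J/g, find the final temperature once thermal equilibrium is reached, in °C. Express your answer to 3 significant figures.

Heat to bring ice to 0 °C and melt it: q₁ = 12.0×2.08×6.2 + 12.0×331.0 = 4126.8 J
Heat the water can supply cooling to 0 °C: 424.0×4.21×43.7 = 78006.2 J > q₁, so all ice melts.
Energy balance: 424.0×4.21×(43.7 − T) = 4126.8 + 12.0×4.21×(T − 0)
1785.04(43.7 − T) = 4126.8 + 50.52 T
78006.2 − 4126.8 = 1835.56 T
T = 73879.4 / 1835.56 = 40.249 °C

T_f = 40.2 °C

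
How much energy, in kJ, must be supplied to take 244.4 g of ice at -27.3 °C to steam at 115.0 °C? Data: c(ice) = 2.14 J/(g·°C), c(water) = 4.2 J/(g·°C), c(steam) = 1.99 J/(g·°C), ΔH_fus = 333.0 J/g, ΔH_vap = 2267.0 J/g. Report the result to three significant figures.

q1 (heat ice -27.3→0.0 °C): 244.4 × 2.14 × 27.3 = 14278 J
q2 (melt at 0 °C): 244.4 × 333.0 = 81385 J
q3 (heat water 0.0→100.0 °C): 244.4 × 4.2 × 100.0 = 102648 J
q4 (vaporize at 100 °C): 244.4 × 2267.0 = 554055 J
q5 (heat steam 100.0→115.0 °C): 244.4 × 1.99 × 15.0 = 7295 J
Total: 14278 + 81385 + 102648 + 554055 + 7295 = 759661 J = 760 kJ

q = 760 kJ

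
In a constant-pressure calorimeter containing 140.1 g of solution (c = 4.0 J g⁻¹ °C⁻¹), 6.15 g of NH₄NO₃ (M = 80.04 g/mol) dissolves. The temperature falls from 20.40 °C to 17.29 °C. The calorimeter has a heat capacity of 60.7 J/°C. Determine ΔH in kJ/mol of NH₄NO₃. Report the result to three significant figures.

|ΔT| = |17.29 − 20.40| = 3.11 °C
|q_surr| = (140.1 × 4.0 + 60.7) × 3.11 = 621.1 × 3.11 = 1932 J
n(NH₄NO₃) = 6.15 / 80.04 = 0.07684 mol
Temperature fell, so q_rxn = +|q_surr| = 1.932 kJ
ΔH = q_rxn / n = 25.14 kJ/mol

ΔH = 25.1 kJ/mol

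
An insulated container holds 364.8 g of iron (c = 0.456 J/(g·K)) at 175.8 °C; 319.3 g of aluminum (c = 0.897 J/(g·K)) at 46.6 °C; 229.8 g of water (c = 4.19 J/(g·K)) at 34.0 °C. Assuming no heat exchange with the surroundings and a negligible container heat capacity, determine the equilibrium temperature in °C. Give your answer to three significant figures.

Σ mᵢcᵢ(T − Tᵢ) = 0  ⇒  T = Σ mᵢcᵢTᵢ / Σ mᵢcᵢ
Σ mᵢcᵢ = 364.8×0.456 + 319.3×0.897 + 229.8×4.19 = 1415.6229
Σ mᵢcᵢTᵢ = 166.3488×175.8 + 286.4121×46.6 + 962.862×34.0 = 75328
T = 75328 / 1415.6229 = 53.21 °C

T_f = 53.2 °C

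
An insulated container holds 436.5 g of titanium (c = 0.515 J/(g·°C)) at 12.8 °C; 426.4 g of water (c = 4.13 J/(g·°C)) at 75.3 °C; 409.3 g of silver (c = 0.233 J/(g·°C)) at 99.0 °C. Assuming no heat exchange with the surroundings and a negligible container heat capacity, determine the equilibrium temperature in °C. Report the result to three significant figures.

T_f = 69.6 °C

Σ mᵢcᵢ(T − Tᵢ) = 0  ⇒  T = Σ mᵢcᵢTᵢ / Σ mᵢcᵢ
Σ mᵢcᵢ = 436.5×0.515 + 426.4×4.13 + 409.3×0.233 = 2081.1964
Σ mᵢcᵢTᵢ = 224.7975×12.8 + 1761.032×75.3 + 95.3669×99.0 = 144920
T = 144920 / 2081.1964 = 69.63 °C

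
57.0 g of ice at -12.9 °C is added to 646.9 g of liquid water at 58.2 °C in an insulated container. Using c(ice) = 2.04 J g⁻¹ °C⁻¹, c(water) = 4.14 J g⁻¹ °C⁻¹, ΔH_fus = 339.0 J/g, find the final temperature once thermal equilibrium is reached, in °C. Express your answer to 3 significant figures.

T_f = 46.3 °C

Heat to bring ice to 0 °C and melt it: q₁ = 57.0×2.04×12.9 + 57.0×339.0 = 20823 J
Heat the water can supply cooling to 0 °C: 646.9×4.14×58.2 = 155869 J > q₁, so all ice melts.
Energy balance: 646.9×4.14×(58.2 − T) = 20823 + 57.0×4.14×(T − 0)
2678.166(58.2 − T) = 20823 + 235.98 T
155869 − 20823 = 2914.146 T
T = 135046 / 2914.146 = 46.34 °C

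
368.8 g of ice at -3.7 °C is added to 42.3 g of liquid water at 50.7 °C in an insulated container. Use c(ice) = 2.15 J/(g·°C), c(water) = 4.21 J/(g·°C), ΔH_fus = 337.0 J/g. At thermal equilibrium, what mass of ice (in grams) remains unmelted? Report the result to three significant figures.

m_ice remaining = 351 g

Heat to warm all ice to 0 °C: 368.8×2.15×3.7 = 2933.8 J
Heat released by water cooling to 0 °C: 42.3×4.21×50.7 = 9028.8 J
9028.8 J < 2933.8 + 368.8×337.0 = 127219.4 J, so not all ice melts; final T = 0 °C.
Heat left for melting: 9028.8 − 2933.8 = 6095.0 J
Mass melted = 6095.0 / 337.0 = 18.09 g
Ice remaining = 368.8 − 18.09 = 350.71 g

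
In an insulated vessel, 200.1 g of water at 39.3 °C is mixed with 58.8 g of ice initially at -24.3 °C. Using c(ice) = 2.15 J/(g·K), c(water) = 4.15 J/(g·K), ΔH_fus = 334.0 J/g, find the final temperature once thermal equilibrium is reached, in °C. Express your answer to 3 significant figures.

T_f = 9.24 °C

Heat to bring ice to 0 °C and melt it: q₁ = 58.8×2.15×24.3 + 58.8×334.0 = 22711 J
Heat the water can supply cooling to 0 °C: 200.1×4.15×39.3 = 32635.3 J > q₁, so all ice melts.
Energy balance: 200.1×4.15×(39.3 − T) = 22711 + 58.8×4.15×(T − 0)
830.415(39.3 − T) = 22711 + 244.02 T
32635.3 − 22711 = 1074.435 T
T = 9924.3 / 1074.435 = 9.237 °C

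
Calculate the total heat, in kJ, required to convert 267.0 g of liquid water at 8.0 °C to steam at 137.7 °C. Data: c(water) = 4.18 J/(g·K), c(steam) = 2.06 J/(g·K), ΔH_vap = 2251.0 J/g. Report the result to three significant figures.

q1 (heat water 8.0→100.0 °C): 267.0 × 4.18 × 92.0 = 102678 J
q2 (vaporize at 100 °C): 267.0 × 2251.0 = 601017 J
q3 (heat steam 100.0→137.7 °C): 267.0 × 2.06 × 37.7 = 20736 J
Total: 102678 + 601017 + 20736 = 724431 J = 724 kJ

q = 724 kJ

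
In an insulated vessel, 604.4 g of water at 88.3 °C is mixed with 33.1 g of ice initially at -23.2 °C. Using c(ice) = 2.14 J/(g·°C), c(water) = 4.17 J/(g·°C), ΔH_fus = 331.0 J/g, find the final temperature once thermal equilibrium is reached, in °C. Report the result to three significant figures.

Heat to bring ice to 0 °C and melt it: q₁ = 33.1×2.14×23.2 + 33.1×331.0 = 12599 J
Heat the water can supply cooling to 0 °C: 604.4×4.17×88.3 = 222547 J > q₁, so all ice melts.
Energy balance: 604.4×4.17×(88.3 − T) = 12599 + 33.1×4.17×(T − 0)
2520.348(88.3 − T) = 12599 + 138.027 T
222547 − 12599 = 2658.375 T
T = 209948 / 2658.375 = 78.98 °C

T_f = 79.0 °C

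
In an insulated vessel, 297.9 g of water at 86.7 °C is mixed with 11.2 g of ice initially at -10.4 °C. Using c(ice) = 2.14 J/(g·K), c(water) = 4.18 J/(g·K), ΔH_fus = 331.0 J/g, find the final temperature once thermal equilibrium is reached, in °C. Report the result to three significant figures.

Heat to bring ice to 0 °C and melt it: q₁ = 11.2×2.14×10.4 + 11.2×331.0 = 3956.5 J
Heat the water can supply cooling to 0 °C: 297.9×4.18×86.7 = 107961 J > q₁, so all ice melts.
Energy balance: 297.9×4.18×(86.7 − T) = 3956.5 + 11.2×4.18×(T − 0)
1245.222(86.7 − T) = 3956.5 + 46.816 T
107961 − 3956.5 = 1292.038 T
T = 104004.5 / 1292.038 = 80.50 °C

T_f = 80.5 °C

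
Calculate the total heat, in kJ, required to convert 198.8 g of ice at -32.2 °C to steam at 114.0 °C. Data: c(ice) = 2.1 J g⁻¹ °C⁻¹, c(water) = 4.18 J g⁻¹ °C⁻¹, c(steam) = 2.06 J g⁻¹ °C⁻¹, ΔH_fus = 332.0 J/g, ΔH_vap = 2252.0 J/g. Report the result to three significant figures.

q = 616 kJ

q1 (heat ice -32.2→0.0 °C): 198.8 × 2.1 × 32.2 = 13443 J
q2 (melt at 0 °C): 198.8 × 332.0 = 66002 J
q3 (heat water 0.0→100.0 °C): 198.8 × 4.18 × 100.0 = 83098 J
q4 (vaporize at 100 °C): 198.8 × 2252.0 = 447698 J
q5 (heat steam 100.0→114.0 °C): 198.8 × 2.06 × 14.0 = 5733 J
Total: 13443 + 66002 + 83098 + 447698 + 5733 = 615974 J = 616 kJ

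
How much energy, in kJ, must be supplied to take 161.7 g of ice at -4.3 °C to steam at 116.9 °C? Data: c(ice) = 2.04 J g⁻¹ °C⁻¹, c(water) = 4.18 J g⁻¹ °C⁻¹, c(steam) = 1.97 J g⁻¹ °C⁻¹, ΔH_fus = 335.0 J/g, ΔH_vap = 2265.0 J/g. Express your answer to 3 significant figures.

q = 495 kJ

q1 (heat ice -4.3→0.0 °C): 161.7 × 2.04 × 4.3 = 1418 J
q2 (melt at 0 °C): 161.7 × 335.0 = 54170 J
q3 (heat water 0.0→100.0 °C): 161.7 × 4.18 × 100.0 = 67591 J
q4 (vaporize at 100 °C): 161.7 × 2265.0 = 366251 J
q5 (heat steam 100.0→116.9 °C): 161.7 × 1.97 × 16.9 = 5383 J
Total: 1418 + 54170 + 67591 + 366251 + 5383 = 494813 J = 495 kJ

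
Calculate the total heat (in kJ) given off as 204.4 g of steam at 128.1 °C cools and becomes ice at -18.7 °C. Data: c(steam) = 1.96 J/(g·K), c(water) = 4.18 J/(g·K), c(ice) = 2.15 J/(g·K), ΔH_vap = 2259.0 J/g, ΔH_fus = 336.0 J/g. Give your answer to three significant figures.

q = 635 kJ

q1 (cool steam 128.1→100 °C): 204.4 × 1.96 × 28.1 = 11258 J
q2 (condense at 100 °C): 204.4 × 2259.0 = 461740 J
q3 (cool water 100→0 °C): 204.4 × 4.18 × 100.0 = 85439 J
q4 (freeze at 0 °C): 204.4 × 336.0 = 68678 J
q5 (cool ice 0→-18.7 °C): 204.4 × 2.15 × 18.7 = 8218 J
Total: 11258 + 461740 + 85439 + 68678 + 8218 = 635333 J = 635 kJ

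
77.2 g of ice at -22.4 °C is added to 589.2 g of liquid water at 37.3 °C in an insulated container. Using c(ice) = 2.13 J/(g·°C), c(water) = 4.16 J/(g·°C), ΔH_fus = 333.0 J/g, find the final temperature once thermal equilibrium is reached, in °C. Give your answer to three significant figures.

T_f = 22.4 °C

Heat to bring ice to 0 °C and melt it: q₁ = 77.2×2.13×22.4 + 77.2×333.0 = 29391 J
Heat the water can supply cooling to 0 °C: 589.2×4.16×37.3 = 91425.0 J > q₁, so all ice melts.
Energy balance: 589.2×4.16×(37.3 − T) = 29391 + 77.2×4.16×(T − 0)
2451.072(37.3 − T) = 29391 + 321.152 T
91425.0 − 29391 = 2772.224 T
T = 62034.0 / 2772.224 = 22.38 °C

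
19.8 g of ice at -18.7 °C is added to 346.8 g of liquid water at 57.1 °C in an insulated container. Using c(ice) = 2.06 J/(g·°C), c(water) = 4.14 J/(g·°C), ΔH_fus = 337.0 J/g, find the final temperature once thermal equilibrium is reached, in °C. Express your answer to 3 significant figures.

T_f = 49.1 °C

Heat to bring ice to 0 °C and melt it: q₁ = 19.8×2.06×18.7 + 19.8×337.0 = 7435.3 J
Heat the water can supply cooling to 0 °C: 346.8×4.14×57.1 = 81981.4 J > q₁, so all ice melts.
Energy balance: 346.8×4.14×(57.1 − T) = 7435.3 + 19.8×4.14×(T − 0)
1435.752(57.1 − T) = 7435.3 + 81.972 T
81981.4 − 7435.3 = 1517.724 T
T = 74546.1 / 1517.724 = 49.12 °C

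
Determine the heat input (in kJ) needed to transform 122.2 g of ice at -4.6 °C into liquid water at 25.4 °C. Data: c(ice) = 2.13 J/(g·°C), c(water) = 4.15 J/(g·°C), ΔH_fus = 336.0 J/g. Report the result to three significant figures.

q = 55.1 kJ

q1 (heat ice -4.6→0.0 °C): 122.2 × 2.13 × 4.6 = 1197 J
q2 (melt at 0 °C): 122.2 × 336.0 = 41059 J
q3 (heat water 0.0→25.4 °C): 122.2 × 4.15 × 25.4 = 12881 J
Total: 1197 + 41059 + 12881 = 55137 J = 55.1 kJ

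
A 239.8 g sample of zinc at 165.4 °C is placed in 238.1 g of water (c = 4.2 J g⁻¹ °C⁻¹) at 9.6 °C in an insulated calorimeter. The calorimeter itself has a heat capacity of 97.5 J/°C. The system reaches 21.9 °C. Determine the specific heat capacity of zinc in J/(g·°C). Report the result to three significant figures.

q_gained = (238.1 × 4.2 + 97.5) × (21.9 − 9.6) = 13500 J
q_lost = 239.8 × c × (165.4 − 21.9) = 34411.3 c
Set equal: c = 13500 / 34411.3 = 0.392 J/(g·°C)

c = 0.392 J/(g·°C)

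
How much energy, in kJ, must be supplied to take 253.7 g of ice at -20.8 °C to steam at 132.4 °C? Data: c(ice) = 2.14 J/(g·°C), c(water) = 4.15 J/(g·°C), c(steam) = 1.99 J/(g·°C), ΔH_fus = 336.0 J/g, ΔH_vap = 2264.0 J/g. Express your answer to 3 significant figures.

q = 793 kJ

q1 (heat ice -20.8→0.0 °C): 253.7 × 2.14 × 20.8 = 11293 J
q2 (melt at 0 °C): 253.7 × 336.0 = 85243 J
q3 (heat water 0.0→100.0 °C): 253.7 × 4.15 × 100.0 = 105286 J
q4 (vaporize at 100 °C): 253.7 × 2264.0 = 574377 J
q5 (heat steam 100.0→132.4 °C): 253.7 × 1.99 × 32.4 = 16358 J
Total: 11293 + 85243 + 105286 + 574377 + 16358 = 792557 J = 793 kJ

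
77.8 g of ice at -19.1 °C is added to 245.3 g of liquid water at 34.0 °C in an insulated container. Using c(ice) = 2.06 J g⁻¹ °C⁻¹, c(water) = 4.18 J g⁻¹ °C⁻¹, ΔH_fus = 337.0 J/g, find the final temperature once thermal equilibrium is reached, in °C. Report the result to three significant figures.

T_f = 4.13 °C

Heat to bring ice to 0 °C and melt it: q₁ = 77.8×2.06×19.1 + 77.8×337.0 = 29280 J
Heat the water can supply cooling to 0 °C: 245.3×4.18×34.0 = 34862.0 J > q₁, so all ice melts.
Energy balance: 245.3×4.18×(34.0 − T) = 29280 + 77.8×4.18×(T − 0)
1025.354(34.0 − T) = 29280 + 325.204 T
34862.0 − 29280 = 1350.558 T
T = 5582.0 / 1350.558 = 4.133 °C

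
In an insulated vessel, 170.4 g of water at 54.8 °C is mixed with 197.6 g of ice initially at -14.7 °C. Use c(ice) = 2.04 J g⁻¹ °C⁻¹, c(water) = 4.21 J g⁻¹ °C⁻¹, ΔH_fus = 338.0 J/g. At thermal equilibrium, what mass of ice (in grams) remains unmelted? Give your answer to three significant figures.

Heat to warm all ice to 0 °C: 197.6×2.04×14.7 = 5925.6 J
Heat released by water cooling to 0 °C: 170.4×4.21×54.8 = 39313 J
39313 J < 5925.6 + 197.6×338.0 = 72714.4 J, so not all ice melts; final T = 0 °C.
Heat left for melting: 39313 − 5925.6 = 33387.4 J
Mass melted = 33387.4 / 338.0 = 98.78 g
Ice remaining = 197.6 − 98.78 = 98.82 g

m_ice remaining = 98.8 g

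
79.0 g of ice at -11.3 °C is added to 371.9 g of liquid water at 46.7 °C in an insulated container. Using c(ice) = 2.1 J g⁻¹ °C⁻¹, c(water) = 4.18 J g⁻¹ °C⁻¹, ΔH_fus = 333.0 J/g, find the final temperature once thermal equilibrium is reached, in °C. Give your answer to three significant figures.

T_f = 23.6 °C

Heat to bring ice to 0 °C and melt it: q₁ = 79.0×2.1×11.3 + 79.0×333.0 = 28182 J
Heat the water can supply cooling to 0 °C: 371.9×4.18×46.7 = 72597.1 J > q₁, so all ice melts.
Energy balance: 371.9×4.18×(46.7 − T) = 28182 + 79.0×4.18×(T − 0)
1554.542(46.7 − T) = 28182 + 330.22 T
72597.1 − 28182 = 1884.762 T
T = 44415.1 / 1884.762 = 23.57 °C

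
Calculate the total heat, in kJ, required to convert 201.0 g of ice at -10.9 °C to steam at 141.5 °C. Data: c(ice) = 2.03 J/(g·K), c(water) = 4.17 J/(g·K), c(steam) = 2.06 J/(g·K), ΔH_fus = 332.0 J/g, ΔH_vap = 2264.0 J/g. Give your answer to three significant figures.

q1 (heat ice -10.9→0.0 °C): 201.0 × 2.03 × 10.9 = 4448 J
q2 (melt at 0 °C): 201.0 × 332.0 = 66732 J
q3 (heat water 0.0→100.0 °C): 201.0 × 4.17 × 100.0 = 83817 J
q4 (vaporize at 100 °C): 201.0 × 2264.0 = 455064 J
q5 (heat steam 100.0→141.5 °C): 201.0 × 2.06 × 41.5 = 17183 J
Total: 4448 + 66732 + 83817 + 455064 + 17183 = 627244 J = 627 kJ

q = 627 kJ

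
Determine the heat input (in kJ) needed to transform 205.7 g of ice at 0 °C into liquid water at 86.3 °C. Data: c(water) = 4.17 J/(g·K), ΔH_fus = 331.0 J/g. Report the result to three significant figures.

q1 (melt at 0 °C): 205.7 × 331.0 = 68087 J
q2 (heat water 0.0→86.3 °C): 205.7 × 4.17 × 86.3 = 74025 J
Total: 68087 + 74025 = 142112 J = 142 kJ

q = 142 kJ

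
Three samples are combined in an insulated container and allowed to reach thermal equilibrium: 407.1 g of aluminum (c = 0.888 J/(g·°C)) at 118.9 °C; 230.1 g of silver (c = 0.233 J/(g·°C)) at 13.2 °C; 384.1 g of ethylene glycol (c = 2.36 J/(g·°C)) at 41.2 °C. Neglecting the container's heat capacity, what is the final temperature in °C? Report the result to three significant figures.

Σ mᵢcᵢ(T − Tᵢ) = 0  ⇒  T = Σ mᵢcᵢTᵢ / Σ mᵢcᵢ
Σ mᵢcᵢ = 407.1×0.888 + 230.1×0.233 + 384.1×2.36 = 1321.5941
Σ mᵢcᵢTᵢ = 361.5048×118.9 + 53.6133×13.2 + 906.476×41.2 = 81037
T = 81037 / 1321.5941 = 61.32 °C

T_f = 61.3 °C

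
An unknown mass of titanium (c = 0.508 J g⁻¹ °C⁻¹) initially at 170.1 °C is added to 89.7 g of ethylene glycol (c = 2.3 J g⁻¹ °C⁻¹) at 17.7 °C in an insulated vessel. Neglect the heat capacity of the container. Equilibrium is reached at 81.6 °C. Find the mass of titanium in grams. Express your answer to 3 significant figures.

q_gained = (89.7 × 2.3) × (81.6 − 17.7) = 13180 J
q_lost = m × 0.508 × (170.1 − 81.6) = 44.958 m
m = 13180 / 44.958 = 293 g

m = 293 g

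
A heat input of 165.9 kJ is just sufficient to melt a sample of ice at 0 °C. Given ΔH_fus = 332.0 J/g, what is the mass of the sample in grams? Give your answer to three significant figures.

m = 500 g

m = q / ΔH_fus = 165900 J / 332.0 J/g = 500 g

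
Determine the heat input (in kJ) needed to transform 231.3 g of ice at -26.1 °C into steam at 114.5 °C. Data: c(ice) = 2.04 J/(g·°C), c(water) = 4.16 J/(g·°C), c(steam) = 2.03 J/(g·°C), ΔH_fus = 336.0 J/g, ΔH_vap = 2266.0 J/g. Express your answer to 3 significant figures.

q1 (heat ice -26.1→0.0 °C): 231.3 × 2.04 × 26.1 = 12315 J
q2 (melt at 0 °C): 231.3 × 336.0 = 77717 J
q3 (heat water 0.0→100.0 °C): 231.3 × 4.16 × 100.0 = 96221 J
q4 (vaporize at 100 °C): 231.3 × 2266.0 = 524126 J
q5 (heat steam 100.0→114.5 °C): 231.3 × 2.03 × 14.5 = 6808 J
Total: 12315 + 77717 + 96221 + 524126 + 6808 = 717187 J = 717 kJ

q = 717 kJ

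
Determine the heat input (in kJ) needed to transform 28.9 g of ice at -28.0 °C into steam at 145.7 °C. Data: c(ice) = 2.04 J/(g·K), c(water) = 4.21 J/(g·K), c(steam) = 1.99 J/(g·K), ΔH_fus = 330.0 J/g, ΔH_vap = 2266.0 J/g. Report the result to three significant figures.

q1 (heat ice -28.0→0.0 °C): 28.9 × 2.04 × 28.0 = 1651 J
q2 (melt at 0 °C): 28.9 × 330.0 = 9537 J
q3 (heat water 0.0→100.0 °C): 28.9 × 4.21 × 100.0 = 12167 J
q4 (vaporize at 100 °C): 28.9 × 2266.0 = 65487 J
q5 (heat steam 100.0→145.7 °C): 28.9 × 1.99 × 45.7 = 2628 J
Total: 1651 + 9537 + 12167 + 65487 + 2628 = 91470 J = 91.5 kJ

q = 91.5 kJ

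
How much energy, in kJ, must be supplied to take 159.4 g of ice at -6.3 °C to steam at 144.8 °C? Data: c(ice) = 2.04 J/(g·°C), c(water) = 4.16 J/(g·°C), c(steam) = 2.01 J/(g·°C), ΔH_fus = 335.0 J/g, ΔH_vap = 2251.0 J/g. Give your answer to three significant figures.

q1 (heat ice -6.3→0.0 °C): 159.4 × 2.04 × 6.3 = 2049 J
q2 (melt at 0 °C): 159.4 × 335.0 = 53399 J
q3 (heat water 0.0→100.0 °C): 159.4 × 4.16 × 100.0 = 66310 J
q4 (vaporize at 100 °C): 159.4 × 2251.0 = 358809 J
q5 (heat steam 100.0→144.8 °C): 159.4 × 2.01 × 44.8 = 14354 J
Total: 2049 + 53399 + 66310 + 358809 + 14354 = 494921 J = 495 kJ

q = 495 kJ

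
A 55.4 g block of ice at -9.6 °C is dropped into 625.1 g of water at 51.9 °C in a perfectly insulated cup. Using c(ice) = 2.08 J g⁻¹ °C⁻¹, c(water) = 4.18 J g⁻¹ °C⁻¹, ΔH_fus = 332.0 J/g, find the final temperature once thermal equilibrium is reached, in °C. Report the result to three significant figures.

T_f = 40.8 °C

Heat to bring ice to 0 °C and melt it: q₁ = 55.4×2.08×9.6 + 55.4×332.0 = 19499 J
Heat the water can supply cooling to 0 °C: 625.1×4.18×51.9 = 135610 J > q₁, so all ice melts.
Energy balance: 625.1×4.18×(51.9 − T) = 19499 + 55.4×4.18×(T − 0)
2612.918(51.9 − T) = 19499 + 231.572 T
135610 − 19499 = 2844.490 T
T = 116111 / 2844.490 = 40.82 °C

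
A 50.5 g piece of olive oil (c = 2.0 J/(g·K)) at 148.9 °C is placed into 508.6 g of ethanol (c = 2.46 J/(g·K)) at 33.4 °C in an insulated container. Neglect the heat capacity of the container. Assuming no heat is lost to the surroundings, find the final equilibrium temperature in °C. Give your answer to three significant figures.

T_f = 42.0 °C

Heat lost by olive oil = heat gained by ethanol.
(50.5)(2.0)(148.9 − T) = (508.6)(2.46)(T − 33.4)
101 (148.9 − T) = 1251.156 (T − 33.4)
15039 − 101 T = 1251.156 T − 41789
56828 = 1352.156 T
T = 42.03 °C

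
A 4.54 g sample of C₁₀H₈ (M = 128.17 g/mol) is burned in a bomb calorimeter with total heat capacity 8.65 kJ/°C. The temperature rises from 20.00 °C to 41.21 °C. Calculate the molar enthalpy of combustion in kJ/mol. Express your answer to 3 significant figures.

ΔT = 41.21 − 20.00 = 21.21 °C
q_cal = C_cal × ΔT = 8.65 × 21.21 = 183.4665 kJ
n = 4.54 / 128.17 = 0.03542 mol
q_rxn = −q_cal = -183.4665 kJ
ΔH = -183.4665 / 0.03542 = -5180 kJ/mol

ΔH = -5180 kJ/mol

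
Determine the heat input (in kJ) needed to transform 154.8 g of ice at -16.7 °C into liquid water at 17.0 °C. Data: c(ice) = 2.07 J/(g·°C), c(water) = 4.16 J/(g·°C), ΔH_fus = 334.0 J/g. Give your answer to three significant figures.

q = 68.0 kJ

q1 (heat ice -16.7→0.0 °C): 154.8 × 2.07 × 16.7 = 5351 J
q2 (melt at 0 °C): 154.8 × 334.0 = 51703 J
q3 (heat water 0.0→17.0 °C): 154.8 × 4.16 × 17.0 = 10947 J
Total: 5351 + 51703 + 10947 = 68001 J = 68.0 kJ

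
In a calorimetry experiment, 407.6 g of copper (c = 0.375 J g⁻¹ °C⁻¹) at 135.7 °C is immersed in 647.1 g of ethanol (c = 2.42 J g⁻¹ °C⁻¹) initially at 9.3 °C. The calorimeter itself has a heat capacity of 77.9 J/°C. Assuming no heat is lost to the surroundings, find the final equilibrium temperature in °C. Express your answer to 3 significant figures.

Heat lost by copper = heat gained by ethanol + calorimeter.
(407.6)(0.375)(135.7 − T) = [(647.1)(2.42) + 77.9](T − 9.3)
152.85 (135.7 − T) = 1643.882 (T − 9.3)
20742 − 152.85 T = 1643.882 T − 15288
36030 = 1796.732 T
T = 20.05 °C

T_f = 20.1 °C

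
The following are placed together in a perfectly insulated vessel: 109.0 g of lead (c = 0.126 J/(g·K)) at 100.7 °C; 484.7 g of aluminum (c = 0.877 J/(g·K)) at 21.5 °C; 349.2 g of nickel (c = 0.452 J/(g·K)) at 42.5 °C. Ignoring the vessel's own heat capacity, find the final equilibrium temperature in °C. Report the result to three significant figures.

Σ mᵢcᵢ(T − Tᵢ) = 0  ⇒  T = Σ mᵢcᵢTᵢ / Σ mᵢcᵢ
Σ mᵢcᵢ = 109.0×0.126 + 484.7×0.877 + 349.2×0.452 = 596.6543
Σ mᵢcᵢTᵢ = 13.734×100.7 + 425.0819×21.5 + 157.8384×42.5 = 17230
T = 17230 / 596.6543 = 28.88 °C

T_f = 28.9 °C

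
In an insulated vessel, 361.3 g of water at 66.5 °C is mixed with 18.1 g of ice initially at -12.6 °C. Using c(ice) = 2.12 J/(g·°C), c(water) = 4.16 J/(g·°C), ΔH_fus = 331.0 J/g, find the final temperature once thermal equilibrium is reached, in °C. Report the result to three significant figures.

Heat to bring ice to 0 °C and melt it: q₁ = 18.1×2.12×12.6 + 18.1×331.0 = 6474.6 J
Heat the water can supply cooling to 0 °C: 361.3×4.16×66.5 = 99950.0 J > q₁, so all ice melts.
Energy balance: 361.3×4.16×(66.5 − T) = 6474.6 + 18.1×4.16×(T − 0)
1503.008(66.5 − T) = 6474.6 + 75.296 T
99950.0 − 6474.6 = 1578.304 T
T = 93475.4 / 1578.304 = 59.23 °C

T_f = 59.2 °C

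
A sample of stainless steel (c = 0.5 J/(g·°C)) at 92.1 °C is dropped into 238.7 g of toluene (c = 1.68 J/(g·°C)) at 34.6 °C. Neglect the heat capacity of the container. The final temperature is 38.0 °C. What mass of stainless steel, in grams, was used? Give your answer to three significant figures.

m = 50.4 g

q_gained = (238.7 × 1.68) × (38.0 − 34.6) = 1363 J
q_lost = m × 0.5 × (92.1 − 38.0) = 27.05 m
m = 1363 / 27.05 = 50.4 g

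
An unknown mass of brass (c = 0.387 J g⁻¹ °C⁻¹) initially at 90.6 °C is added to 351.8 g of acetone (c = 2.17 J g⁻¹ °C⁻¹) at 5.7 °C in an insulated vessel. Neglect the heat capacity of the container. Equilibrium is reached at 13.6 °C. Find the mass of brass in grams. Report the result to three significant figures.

m = 202 g

q_gained = (351.8 × 2.17) × (13.6 − 5.7) = 6031 J
q_lost = m × 0.387 × (90.6 − 13.6) = 29.799 m
m = 6031 / 29.799 = 202 g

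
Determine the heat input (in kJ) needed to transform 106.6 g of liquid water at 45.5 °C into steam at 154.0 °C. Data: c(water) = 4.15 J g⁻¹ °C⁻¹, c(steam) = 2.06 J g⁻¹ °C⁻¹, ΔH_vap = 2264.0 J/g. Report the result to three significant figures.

q = 277 kJ

q1 (heat water 45.5→100.0 °C): 106.6 × 4.15 × 54.5 = 24110 J
q2 (vaporize at 100 °C): 106.6 × 2264.0 = 241342 J
q3 (heat steam 100.0→154.0 °C): 106.6 × 2.06 × 54.0 = 11858 J
Total: 24110 + 241342 + 11858 = 277310 J = 277 kJ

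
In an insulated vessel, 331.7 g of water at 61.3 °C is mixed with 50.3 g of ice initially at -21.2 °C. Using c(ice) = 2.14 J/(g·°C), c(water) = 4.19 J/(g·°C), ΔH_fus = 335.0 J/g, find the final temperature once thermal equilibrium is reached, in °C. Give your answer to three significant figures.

Heat to bring ice to 0 °C and melt it: q₁ = 50.3×2.14×21.2 + 50.3×335.0 = 19133 J
Heat the water can supply cooling to 0 °C: 331.7×4.19×61.3 = 85196.1 J > q₁, so all ice melts.
Energy balance: 331.7×4.19×(61.3 − T) = 19133 + 50.3×4.19×(T − 0)
1389.823(61.3 − T) = 19133 + 210.757 T
85196.1 − 19133 = 1600.580 T
T = 66063.1 / 1600.580 = 41.27 °C

T_f = 41.3 °C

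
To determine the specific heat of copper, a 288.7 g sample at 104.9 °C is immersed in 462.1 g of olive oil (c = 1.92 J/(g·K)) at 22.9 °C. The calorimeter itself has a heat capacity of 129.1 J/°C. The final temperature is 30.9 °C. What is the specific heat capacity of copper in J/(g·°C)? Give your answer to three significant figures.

c = 0.381 J/(g·°C)

q_gained = (462.1 × 1.92 + 129.1) × (30.9 − 22.9) = 8131 J
q_lost = 288.7 × c × (104.9 − 30.9) = 21363.8 c
Set equal: c = 8131 / 21363.8 = 0.381 J/(g·°C)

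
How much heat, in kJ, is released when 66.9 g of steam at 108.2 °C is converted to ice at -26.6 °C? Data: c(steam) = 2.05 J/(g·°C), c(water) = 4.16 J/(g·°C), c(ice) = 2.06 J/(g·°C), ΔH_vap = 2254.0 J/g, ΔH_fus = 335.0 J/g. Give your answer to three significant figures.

q = 206 kJ

q1 (cool steam 108.2→100 °C): 66.9 × 2.05 × 8.2 = 1125 J
q2 (condense at 100 °C): 66.9 × 2254.0 = 150793 J
q3 (cool water 100→0 °C): 66.9 × 4.16 × 100.0 = 27830 J
q4 (freeze at 0 °C): 66.9 × 335.0 = 22412 J
q5 (cool ice 0→-26.6 °C): 66.9 × 2.06 × 26.6 = 3666 J
Total: 1125 + 150793 + 27830 + 22412 + 3666 = 205826 J = 206 kJ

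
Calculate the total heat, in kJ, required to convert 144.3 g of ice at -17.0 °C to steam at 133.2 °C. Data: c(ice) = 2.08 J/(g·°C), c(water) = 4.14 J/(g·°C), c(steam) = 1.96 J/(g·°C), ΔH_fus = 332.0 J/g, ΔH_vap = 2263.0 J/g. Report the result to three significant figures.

q1 (heat ice -17.0→0.0 °C): 144.3 × 2.08 × 17.0 = 5102 J
q2 (melt at 0 °C): 144.3 × 332.0 = 47908 J
q3 (heat water 0.0→100.0 °C): 144.3 × 4.14 × 100.0 = 59740 J
q4 (vaporize at 100 °C): 144.3 × 2263.0 = 326551 J
q5 (heat steam 100.0→133.2 °C): 144.3 × 1.96 × 33.2 = 9390 J
Total: 5102 + 47908 + 59740 + 326551 + 9390 = 448691 J = 449 kJ

q = 449 kJ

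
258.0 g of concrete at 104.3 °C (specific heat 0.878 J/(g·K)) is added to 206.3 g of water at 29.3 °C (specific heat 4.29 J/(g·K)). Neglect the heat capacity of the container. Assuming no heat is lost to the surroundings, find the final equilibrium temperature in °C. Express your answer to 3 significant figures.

Heat lost by concrete = heat gained by water.
(258.0)(0.878)(104.3 − T) = (206.3)(4.29)(T − 29.3)
226.524 (104.3 − T) = 885.027 (T − 29.3)
23626 − 226.524 T = 885.027 T − 25931
49557 = 1111.551 T
T = 44.58 °C

T_f = 44.6 °C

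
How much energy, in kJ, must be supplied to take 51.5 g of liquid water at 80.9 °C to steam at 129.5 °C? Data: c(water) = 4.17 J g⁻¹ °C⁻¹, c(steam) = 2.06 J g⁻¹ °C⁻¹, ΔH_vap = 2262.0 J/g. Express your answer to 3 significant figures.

q = 124 kJ

q1 (heat water 80.9→100.0 °C): 51.5 × 4.17 × 19.1 = 4102 J
q2 (vaporize at 100 °C): 51.5 × 2262.0 = 116493 J
q3 (heat steam 100.0→129.5 °C): 51.5 × 2.06 × 29.5 = 3130 J
Total: 4102 + 116493 + 3130 = 123725 J = 124 kJ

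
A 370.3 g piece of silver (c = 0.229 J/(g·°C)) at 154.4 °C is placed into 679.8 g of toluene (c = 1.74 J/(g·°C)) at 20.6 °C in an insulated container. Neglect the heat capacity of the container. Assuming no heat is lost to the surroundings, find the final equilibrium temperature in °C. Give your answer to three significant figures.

Heat lost by silver = heat gained by toluene.
(370.3)(0.229)(154.4 − T) = (679.8)(1.74)(T − 20.6)
84.7987 (154.4 − T) = 1182.852 (T − 20.6)
13093 − 84.7987 T = 1182.852 T − 24367
37460 = 1267.6507 T
T = 29.55 °C

T_f = 29.6 °C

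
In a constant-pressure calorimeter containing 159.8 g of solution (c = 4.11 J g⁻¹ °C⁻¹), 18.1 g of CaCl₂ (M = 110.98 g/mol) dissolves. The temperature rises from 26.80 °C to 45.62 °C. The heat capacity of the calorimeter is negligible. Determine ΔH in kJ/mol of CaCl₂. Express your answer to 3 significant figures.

|ΔT| = |45.62 − 26.80| = 18.82 °C
|q_surr| = (159.8 × 4.11) × 18.82 = 656.778 × 18.82 = 12360 J
n(CaCl₂) = 18.1 / 110.98 = 0.1631 mol
Temperature rose, so q_rxn = −|q_surr| = -12.36 kJ
ΔH = q_rxn / n = -75.78 kJ/mol

ΔH = -75.8 kJ/mol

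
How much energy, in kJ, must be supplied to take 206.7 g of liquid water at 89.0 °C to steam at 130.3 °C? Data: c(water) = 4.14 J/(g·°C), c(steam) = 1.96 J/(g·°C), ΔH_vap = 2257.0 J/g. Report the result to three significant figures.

q = 488 kJ

q1 (heat water 89.0→100.0 °C): 206.7 × 4.14 × 11.0 = 9413 J
q2 (vaporize at 100 °C): 206.7 × 2257.0 = 466522 J
q3 (heat steam 100.0→130.3 °C): 206.7 × 1.96 × 30.3 = 12275 J
Total: 9413 + 466522 + 12275 = 488210 J = 488 kJ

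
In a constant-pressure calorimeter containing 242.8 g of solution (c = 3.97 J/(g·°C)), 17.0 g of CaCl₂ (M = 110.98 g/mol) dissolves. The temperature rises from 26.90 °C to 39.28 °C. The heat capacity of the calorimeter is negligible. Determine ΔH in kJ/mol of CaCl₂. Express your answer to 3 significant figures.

|ΔT| = |39.28 − 26.90| = 12.38 °C
|q_surr| = (242.8 × 3.97) × 12.38 = 963.916 × 12.38 = 11930 J
n(CaCl₂) = 17.0 / 110.98 = 0.1532 mol
Temperature rose, so q_rxn = −|q_surr| = -11.93 kJ
ΔH = q_rxn / n = -77.87 kJ/mol

ΔH = -77.9 kJ/mol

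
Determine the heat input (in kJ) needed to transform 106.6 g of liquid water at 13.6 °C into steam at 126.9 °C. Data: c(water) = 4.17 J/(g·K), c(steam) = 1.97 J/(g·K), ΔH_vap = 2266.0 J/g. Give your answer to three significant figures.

q = 286 kJ

q1 (heat water 13.6→100.0 °C): 106.6 × 4.17 × 86.4 = 38407 J
q2 (vaporize at 100 °C): 106.6 × 2266.0 = 241556 J
q3 (heat steam 100.0→126.9 °C): 106.6 × 1.97 × 26.9 = 5649 J
Total: 38407 + 241556 + 5649 = 285612 J = 286 kJ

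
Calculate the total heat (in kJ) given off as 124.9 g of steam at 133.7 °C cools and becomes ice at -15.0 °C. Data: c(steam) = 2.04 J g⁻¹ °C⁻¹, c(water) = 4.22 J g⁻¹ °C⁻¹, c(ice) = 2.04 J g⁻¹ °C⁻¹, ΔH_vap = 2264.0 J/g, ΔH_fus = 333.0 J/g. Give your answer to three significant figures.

q = 389 kJ

q1 (cool steam 133.7→100 °C): 124.9 × 2.04 × 33.7 = 8587 J
q2 (condense at 100 °C): 124.9 × 2264.0 = 282774 J
q3 (cool water 100→0 °C): 124.9 × 4.22 × 100.0 = 52708 J
q4 (freeze at 0 °C): 124.9 × 333.0 = 41592 J
q5 (cool ice 0→-15.0 °C): 124.9 × 2.04 × 15.0 = 3822 J
Total: 8587 + 282774 + 52708 + 41592 + 3822 = 389483 J = 389 kJ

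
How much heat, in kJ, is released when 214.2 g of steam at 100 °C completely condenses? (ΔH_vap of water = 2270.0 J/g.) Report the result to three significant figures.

q = 486 kJ

q = m × ΔH_vap = 214.2 × 2270.0 = 486200 J = 486 kJ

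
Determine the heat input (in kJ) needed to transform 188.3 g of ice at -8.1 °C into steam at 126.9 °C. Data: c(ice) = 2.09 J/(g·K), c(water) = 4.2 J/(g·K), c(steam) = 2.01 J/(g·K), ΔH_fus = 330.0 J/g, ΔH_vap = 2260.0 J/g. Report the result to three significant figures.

q1 (heat ice -8.1→0.0 °C): 188.3 × 2.09 × 8.1 = 3188 J
q2 (melt at 0 °C): 188.3 × 330.0 = 62139 J
q3 (heat water 0.0→100.0 °C): 188.3 × 4.2 × 100.0 = 79086 J
q4 (vaporize at 100 °C): 188.3 × 2260.0 = 425558 J
q5 (heat steam 100.0→126.9 °C): 188.3 × 2.01 × 26.9 = 10181 J
Total: 3188 + 62139 + 79086 + 425558 + 10181 = 580152 J = 580 kJ

q = 580 kJ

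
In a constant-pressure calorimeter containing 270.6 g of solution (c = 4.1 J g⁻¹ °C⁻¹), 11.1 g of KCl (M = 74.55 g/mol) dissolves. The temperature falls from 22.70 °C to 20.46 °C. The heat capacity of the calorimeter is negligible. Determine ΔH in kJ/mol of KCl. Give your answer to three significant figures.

|ΔT| = |20.46 − 22.70| = 2.24 °C
|q_surr| = (270.6 × 4.1) × 2.24 = 1109.46 × 2.24 = 2485 J
n(KCl) = 11.1 / 74.55 = 0.1489 mol
Temperature fell, so q_rxn = +|q_surr| = 2.485 kJ
ΔH = q_rxn / n = 16.69 kJ/mol

ΔH = 16.7 kJ/mol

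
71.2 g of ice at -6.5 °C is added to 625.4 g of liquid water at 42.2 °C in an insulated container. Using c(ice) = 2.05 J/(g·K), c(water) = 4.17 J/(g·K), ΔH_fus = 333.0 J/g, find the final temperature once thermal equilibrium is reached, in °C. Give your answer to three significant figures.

Heat to bring ice to 0 °C and melt it: q₁ = 71.2×2.05×6.5 + 71.2×333.0 = 24658 J
Heat the water can supply cooling to 0 °C: 625.4×4.17×42.2 = 110054 J > q₁, so all ice melts.
Energy balance: 625.4×4.17×(42.2 − T) = 24658 + 71.2×4.17×(T − 0)
2607.918(42.2 − T) = 24658 + 296.904 T
110054 − 24658 = 2904.822 T
T = 85396 / 2904.822 = 29.40 °C

T_f = 29.4 °C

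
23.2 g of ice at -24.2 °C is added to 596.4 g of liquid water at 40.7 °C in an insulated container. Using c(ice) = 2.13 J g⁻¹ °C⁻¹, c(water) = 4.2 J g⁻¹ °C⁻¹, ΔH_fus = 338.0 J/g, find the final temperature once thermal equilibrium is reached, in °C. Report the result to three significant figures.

T_f = 35.7 °C

Heat to bring ice to 0 °C and melt it: q₁ = 23.2×2.13×24.2 + 23.2×338.0 = 9037.5 J
Heat the water can supply cooling to 0 °C: 596.4×4.2×40.7 = 101949 J > q₁, so all ice melts.
Energy balance: 596.4×4.2×(40.7 − T) = 9037.5 + 23.2×4.2×(T − 0)
2504.88(40.7 − T) = 9037.5 + 97.44 T
101949 − 9037.5 = 2602.32 T
T = 92911.5 / 2602.32 = 35.70 °C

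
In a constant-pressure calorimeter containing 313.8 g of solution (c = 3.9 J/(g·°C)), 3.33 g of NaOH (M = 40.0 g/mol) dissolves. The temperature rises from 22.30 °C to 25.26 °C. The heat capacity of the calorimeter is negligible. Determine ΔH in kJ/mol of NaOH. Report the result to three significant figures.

|ΔT| = |25.26 − 22.30| = 2.96 °C
|q_surr| = (313.8 × 3.9) × 2.96 = 1223.82 × 2.96 = 3623 J
n(NaOH) = 3.33 / 40.0 = 0.08325 mol
Temperature rose, so q_rxn = −|q_surr| = -3.623 kJ
ΔH = q_rxn / n = -43.52 kJ/mol

ΔH = -43.5 kJ/mol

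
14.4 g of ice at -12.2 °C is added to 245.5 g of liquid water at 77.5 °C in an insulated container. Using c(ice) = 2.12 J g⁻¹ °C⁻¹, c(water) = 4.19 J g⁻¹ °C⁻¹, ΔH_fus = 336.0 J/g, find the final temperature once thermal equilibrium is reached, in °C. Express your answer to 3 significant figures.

T_f = 68.4 °C

Heat to bring ice to 0 °C and melt it: q₁ = 14.4×2.12×12.2 + 14.4×336.0 = 5210.8 J
Heat the water can supply cooling to 0 °C: 245.5×4.19×77.5 = 79720.0 J > q₁, so all ice melts.
Energy balance: 245.5×4.19×(77.5 − T) = 5210.8 + 14.4×4.19×(T − 0)
1028.645(77.5 − T) = 5210.8 + 60.336 T
79720.0 − 5210.8 = 1088.981 T
T = 74509.2 / 1088.981 = 68.42 °C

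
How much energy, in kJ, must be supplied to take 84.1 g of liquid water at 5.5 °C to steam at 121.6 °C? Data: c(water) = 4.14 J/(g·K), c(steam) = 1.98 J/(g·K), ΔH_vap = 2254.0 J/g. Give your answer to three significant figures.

q1 (heat water 5.5→100.0 °C): 84.1 × 4.14 × 94.5 = 32902 J
q2 (vaporize at 100 °C): 84.1 × 2254.0 = 189561 J
q3 (heat steam 100.0→121.6 °C): 84.1 × 1.98 × 21.6 = 3597 J
Total: 32902 + 189561 + 3597 = 226060 J = 226 kJ

q = 226 kJ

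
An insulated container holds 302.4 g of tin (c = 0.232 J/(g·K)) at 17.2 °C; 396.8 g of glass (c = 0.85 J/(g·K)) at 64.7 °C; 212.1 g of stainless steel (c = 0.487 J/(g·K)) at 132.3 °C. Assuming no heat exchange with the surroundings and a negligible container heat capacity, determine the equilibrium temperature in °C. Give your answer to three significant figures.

Σ mᵢcᵢ(T − Tᵢ) = 0  ⇒  T = Σ mᵢcᵢTᵢ / Σ mᵢcᵢ
Σ mᵢcᵢ = 302.4×0.232 + 396.8×0.85 + 212.1×0.487 = 510.7295
Σ mᵢcᵢTᵢ = 70.1568×17.2 + 337.28×64.7 + 103.2927×132.3 = 36694
T = 36694 / 510.7295 = 71.846 °C

T_f = 71.8 °C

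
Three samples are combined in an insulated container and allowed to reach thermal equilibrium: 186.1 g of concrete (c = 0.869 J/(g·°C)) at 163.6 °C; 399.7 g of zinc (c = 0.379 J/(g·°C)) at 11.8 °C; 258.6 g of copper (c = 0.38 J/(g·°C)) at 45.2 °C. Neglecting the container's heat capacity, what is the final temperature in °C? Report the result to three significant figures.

T_f = 79.4 °C

Σ mᵢcᵢ(T − Tᵢ) = 0  ⇒  T = Σ mᵢcᵢTᵢ / Σ mᵢcᵢ
Σ mᵢcᵢ = 186.1×0.869 + 399.7×0.379 + 258.6×0.38 = 411.4752
Σ mᵢcᵢTᵢ = 161.7209×163.6 + 151.4863×11.8 + 98.268×45.2 = 32687
T = 32687 / 411.4752 = 79.44 °C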